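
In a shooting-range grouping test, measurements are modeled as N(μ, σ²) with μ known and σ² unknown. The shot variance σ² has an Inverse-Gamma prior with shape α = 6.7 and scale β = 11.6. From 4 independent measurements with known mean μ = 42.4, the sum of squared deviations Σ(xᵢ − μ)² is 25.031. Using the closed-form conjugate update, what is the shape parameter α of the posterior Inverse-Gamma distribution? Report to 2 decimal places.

8.70

With known mean μ and an Inverse-Gamma(α, β) prior on σ², the Normal likelihood is conjugate: posterior is Inv-Gamma(α + n/2, β + Σ(xᵢ−μ)²/2).
Posterior: Inv-Gamma(6.7 + 4/2, 11.6 + 25.031/2) = Inv-Gamma(8.70, 24.1155).
Posterior α = 8.70.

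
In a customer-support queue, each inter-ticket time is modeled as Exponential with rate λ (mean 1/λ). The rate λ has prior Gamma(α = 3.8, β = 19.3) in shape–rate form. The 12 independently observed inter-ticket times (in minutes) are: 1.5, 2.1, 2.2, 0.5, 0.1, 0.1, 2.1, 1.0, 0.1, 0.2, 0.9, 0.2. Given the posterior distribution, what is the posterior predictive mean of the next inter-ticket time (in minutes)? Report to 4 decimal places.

2.0473

With a Gamma(shape α, rate β) prior on the exponential rate λ, the posterior after n observations with total T = Σxᵢ is Gamma(α+n, β+T).
Sum of observations T = 11.0 minutes; n = 12.
Posterior: Gamma(3.8+12, 19.3+11.0) = Gamma(15.8, 30.3).
The predictive distribution for the next observation is Lomax; its mean is β/(α−1) = 30.3/14.8 = 2.0473.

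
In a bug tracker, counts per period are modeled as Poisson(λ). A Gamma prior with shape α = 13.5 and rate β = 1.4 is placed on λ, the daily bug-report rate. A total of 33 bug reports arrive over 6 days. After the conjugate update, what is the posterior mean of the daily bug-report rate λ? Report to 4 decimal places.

With a Gamma(shape α, rate β) prior, the Poisson likelihood is conjugate: the posterior is Gamma(α + ΣXᵢ, β + n).
Posterior: Gamma(α+S, β+n) = Gamma(13.5+33, 1.4+6) = Gamma(46.5, 7.4).
Posterior mean = α/β = 46.5/7.4 = 6.2838.

6.2838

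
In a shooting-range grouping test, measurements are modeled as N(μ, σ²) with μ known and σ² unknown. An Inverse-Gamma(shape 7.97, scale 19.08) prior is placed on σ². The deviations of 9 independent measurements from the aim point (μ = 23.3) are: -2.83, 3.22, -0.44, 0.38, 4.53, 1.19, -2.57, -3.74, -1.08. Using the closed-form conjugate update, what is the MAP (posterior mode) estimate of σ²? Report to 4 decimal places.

With known mean μ and an Inverse-Gamma(α, β) prior on σ², the Normal likelihood is conjugate: posterior is Inv-Gamma(α + n/2, β + Σ(xᵢ−μ)²/2).
Σ(xᵢ−μ)² = (-2.83)² + (3.22)² + (-0.44)² + (0.38)² + (4.53)² + (1.19)² + (-2.57)² + (-3.74)² + (-1.08)² = 62.4112.
Posterior: Inv-Gamma(7.97 + 9/2, 19.08 + 62.4112/2) = Inv-Gamma(12.47, 50.28560).
Mode = β/(α+1) = 50.28560/13.47 = 3.7332.

3.7332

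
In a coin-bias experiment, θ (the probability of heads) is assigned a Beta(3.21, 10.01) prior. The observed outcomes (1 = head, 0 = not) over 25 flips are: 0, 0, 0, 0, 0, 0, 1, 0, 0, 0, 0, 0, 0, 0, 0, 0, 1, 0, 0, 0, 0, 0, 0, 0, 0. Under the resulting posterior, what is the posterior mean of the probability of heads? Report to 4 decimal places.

The Beta prior is conjugate to a Binomial/Bernoulli likelihood; the update adds successes to α and failures to β.
Posterior: Beta(α+k, β+n−k) = Beta(3.21+2, 10.01+23) = Beta(5.21, 33.01).
Posterior mean = α/(α+β) = 5.21/38.22 = 0.1363.

0.1363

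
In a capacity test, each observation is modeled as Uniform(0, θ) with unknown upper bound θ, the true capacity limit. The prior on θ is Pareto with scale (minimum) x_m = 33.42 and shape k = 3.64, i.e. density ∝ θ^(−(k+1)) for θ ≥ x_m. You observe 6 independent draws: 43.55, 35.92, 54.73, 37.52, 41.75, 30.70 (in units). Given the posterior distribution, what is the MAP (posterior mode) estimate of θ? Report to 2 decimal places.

54.73

A Pareto(scale x_m, shape k) prior on the upper bound θ of Uniform(0, θ) is conjugate: posterior is Pareto(max(x_m, max xᵢ), k + n).
Sample maximum = 54.73; prior scale x_m = 33.42 → posterior scale = max = 54.73.
Posterior shape = 3.64 + 6 = 9.64.
The Pareto density is decreasing on [x_m, ∞), so the mode is x_m = 54.73.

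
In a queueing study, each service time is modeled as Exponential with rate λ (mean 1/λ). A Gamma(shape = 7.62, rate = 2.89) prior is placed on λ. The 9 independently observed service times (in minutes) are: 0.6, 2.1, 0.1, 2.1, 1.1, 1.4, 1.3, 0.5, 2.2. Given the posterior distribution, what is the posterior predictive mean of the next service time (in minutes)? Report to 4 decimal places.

0.9149

With a Gamma(shape α, rate β) prior on the exponential rate λ, the posterior after n observations with total T = Σxᵢ is Gamma(α+n, β+T).
Sum of observations T = 11.4 minutes; n = 9.
Posterior: Gamma(7.62+9, 2.89+11.4) = Gamma(16.62, 14.29).
The predictive distribution for the next observation is Lomax; its mean is β/(α−1) = 14.29/15.62 = 0.9149.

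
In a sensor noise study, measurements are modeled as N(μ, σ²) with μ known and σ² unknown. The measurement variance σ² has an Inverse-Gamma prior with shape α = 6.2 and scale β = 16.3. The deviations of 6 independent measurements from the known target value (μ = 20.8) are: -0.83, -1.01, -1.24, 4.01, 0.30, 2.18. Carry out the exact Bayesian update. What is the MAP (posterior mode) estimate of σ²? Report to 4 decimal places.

With known mean μ and an Inverse-Gamma(α, β) prior on σ², the Normal likelihood is conjugate: posterior is Inv-Gamma(α + n/2, β + Σ(xᵢ−μ)²/2).
Σ(xᵢ−μ)² = (-0.83)² + (-1.01)² + (-1.24)² + (4.01)² + (0.30)² + (2.18)² = 24.1691.
Posterior: Inv-Gamma(6.2 + 6/2, 16.3 + 24.1691/2) = Inv-Gamma(9.20, 28.38455).
Mode = β/(α+1) = 28.38455/10.20 = 2.7828.

2.7828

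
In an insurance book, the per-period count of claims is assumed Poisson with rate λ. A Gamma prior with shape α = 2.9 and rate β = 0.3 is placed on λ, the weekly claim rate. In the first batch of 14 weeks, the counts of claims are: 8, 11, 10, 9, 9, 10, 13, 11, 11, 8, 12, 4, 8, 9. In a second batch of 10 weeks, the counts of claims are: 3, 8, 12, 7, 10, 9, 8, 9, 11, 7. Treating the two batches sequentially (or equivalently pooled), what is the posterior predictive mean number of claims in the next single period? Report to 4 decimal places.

With a Gamma(shape α, rate β) prior, the Poisson likelihood is conjugate: the posterior is Gamma(α + ΣXᵢ, β + n).
Batch 1: sum of counts S = 133 over n = 14 weeks.
After batch 1: Gamma(α+S, β+n) = Gamma(2.9+133, 0.3+14) = Gamma(135.9, 14.3).
Batch 2: sum of counts S = 84 over n = 10 weeks.
After batch 2: Gamma(α+S, β+n) = Gamma(135.9+84, 14.3+10) = Gamma(219.9, 24.3).
The predictive distribution for one future period is NegBinom with mean α/β = 9.0494.

9.0494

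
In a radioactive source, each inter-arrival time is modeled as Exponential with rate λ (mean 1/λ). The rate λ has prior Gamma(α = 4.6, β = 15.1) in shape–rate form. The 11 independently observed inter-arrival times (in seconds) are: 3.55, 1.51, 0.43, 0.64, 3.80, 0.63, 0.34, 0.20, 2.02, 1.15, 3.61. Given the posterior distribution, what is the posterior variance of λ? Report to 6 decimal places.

With a Gamma(shape α, rate β) prior on the exponential rate λ, the posterior after n observations with total T = Σxᵢ is Gamma(α+n, β+T).
Sum of observations T = 17.88 seconds; n = 11.
Posterior: Gamma(4.6+11, 15.1+17.88) = Gamma(15.6, 32.98).
Var = α/β² = 0.014342.

0.014342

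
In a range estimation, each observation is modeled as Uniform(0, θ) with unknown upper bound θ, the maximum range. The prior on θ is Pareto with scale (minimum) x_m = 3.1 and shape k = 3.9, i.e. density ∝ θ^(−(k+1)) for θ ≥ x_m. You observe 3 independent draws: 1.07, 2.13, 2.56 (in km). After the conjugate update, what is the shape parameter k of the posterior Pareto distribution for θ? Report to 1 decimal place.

A Pareto(scale x_m, shape k) prior on the upper bound θ of Uniform(0, θ) is conjugate: posterior is Pareto(max(x_m, max xᵢ), k + n).
Sample maximum = 2.56; prior scale x_m = 3.1 → posterior scale = max = 3.10.
Posterior shape = 3.9 + 3 = 6.9.
Posterior shape k = 6.9.

6.9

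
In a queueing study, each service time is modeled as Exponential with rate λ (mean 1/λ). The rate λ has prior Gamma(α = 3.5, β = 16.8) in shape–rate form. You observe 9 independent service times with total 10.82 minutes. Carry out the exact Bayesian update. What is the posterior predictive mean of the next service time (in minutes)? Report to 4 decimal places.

2.4017

With a Gamma(shape α, rate β) prior on the exponential rate λ, the posterior after n observations with total T = Σxᵢ is Gamma(α+n, β+T).
Posterior: Gamma(3.5+9, 16.8+10.82) = Gamma(12.5, 27.62).
The predictive distribution for the next observation is Lomax; its mean is β/(α−1) = 27.62/11.5 = 2.4017.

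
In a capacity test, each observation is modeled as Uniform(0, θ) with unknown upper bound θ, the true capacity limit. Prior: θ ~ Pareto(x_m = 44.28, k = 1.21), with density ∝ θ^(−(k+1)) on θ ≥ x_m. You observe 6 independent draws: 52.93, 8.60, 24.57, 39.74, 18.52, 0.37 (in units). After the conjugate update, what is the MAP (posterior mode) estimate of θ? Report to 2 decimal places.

52.93

A Pareto(scale x_m, shape k) prior on the upper bound θ of Uniform(0, θ) is conjugate: posterior is Pareto(max(x_m, max xᵢ), k + n).
Sample maximum = 52.93; prior scale x_m = 44.28 → posterior scale = max = 52.93.
Posterior shape = 1.21 + 6 = 7.21.
The Pareto density is decreasing on [x_m, ∞), so the mode is x_m = 52.93.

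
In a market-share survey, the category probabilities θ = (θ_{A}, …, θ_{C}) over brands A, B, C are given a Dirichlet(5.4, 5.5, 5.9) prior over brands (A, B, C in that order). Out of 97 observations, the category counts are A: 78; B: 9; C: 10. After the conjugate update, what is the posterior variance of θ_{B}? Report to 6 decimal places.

0.000968

The Dirichlet prior is conjugate to the Multinomial likelihood: each posterior αⱼ = prior αⱼ + observed count nⱼ.
Posterior concentration: (83.4, 14.5, 15.9), total = 113.8.
Var[θ_j] = α_j(Σα−α_j)/((Σα)²(Σα+1)) = 14.5·99.3/(113.8²·114.8) = 0.000968.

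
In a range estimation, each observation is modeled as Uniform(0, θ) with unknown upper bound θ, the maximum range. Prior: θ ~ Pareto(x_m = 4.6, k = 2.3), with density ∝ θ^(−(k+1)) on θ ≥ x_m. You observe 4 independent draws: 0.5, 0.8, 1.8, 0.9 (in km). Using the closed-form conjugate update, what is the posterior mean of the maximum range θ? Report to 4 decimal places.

A Pareto(scale x_m, shape k) prior on the upper bound θ of Uniform(0, θ) is conjugate: posterior is Pareto(max(x_m, max xᵢ), k + n).
Sample maximum = 1.8; prior scale x_m = 4.6 → posterior scale = max = 4.6.
Posterior shape = 2.3 + 4 = 6.3.
E[θ|data] = k·x_m/(k−1) = 6.3·4.6/5.3 = 5.4679.

5.4679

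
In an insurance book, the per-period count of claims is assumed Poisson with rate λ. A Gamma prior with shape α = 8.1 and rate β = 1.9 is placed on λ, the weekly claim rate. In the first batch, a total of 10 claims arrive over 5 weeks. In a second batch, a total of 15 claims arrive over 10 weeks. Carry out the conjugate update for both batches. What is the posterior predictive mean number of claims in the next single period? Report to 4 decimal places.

With a Gamma(shape α, rate β) prior, the Poisson likelihood is conjugate: the posterior is Gamma(α + ΣXᵢ, β + n).
After batch 1: Gamma(α+S, β+n) = Gamma(8.1+10, 1.9+5) = Gamma(18.1, 6.9).
After batch 2: Gamma(α+S, β+n) = Gamma(18.1+15, 6.9+10) = Gamma(33.1, 16.9).
The predictive distribution for one future period is NegBinom with mean α/β = 1.9586.

1.9586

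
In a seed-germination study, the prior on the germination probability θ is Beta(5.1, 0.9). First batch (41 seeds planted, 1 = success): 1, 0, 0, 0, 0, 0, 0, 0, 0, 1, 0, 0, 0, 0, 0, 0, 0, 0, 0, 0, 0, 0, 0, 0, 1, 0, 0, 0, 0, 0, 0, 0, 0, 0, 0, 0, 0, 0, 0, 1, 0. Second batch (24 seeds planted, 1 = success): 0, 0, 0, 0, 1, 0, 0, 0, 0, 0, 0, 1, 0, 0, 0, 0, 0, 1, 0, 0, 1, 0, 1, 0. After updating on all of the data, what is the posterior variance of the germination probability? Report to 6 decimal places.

0.002210

The Beta prior is conjugate to a Binomial/Bernoulli likelihood; the update adds successes to α and failures to β.
After batch 1: Beta(5.1+4, 0.9+37) = Beta(9.1, 37.9).
After batch 2: Beta(9.1+5, 37.9+19) = Beta(14.1, 56.9).
Var = αβ/((α+β)²(α+β+1)) = 14.1·56.9/(71.0²·72.0) = 0.002210.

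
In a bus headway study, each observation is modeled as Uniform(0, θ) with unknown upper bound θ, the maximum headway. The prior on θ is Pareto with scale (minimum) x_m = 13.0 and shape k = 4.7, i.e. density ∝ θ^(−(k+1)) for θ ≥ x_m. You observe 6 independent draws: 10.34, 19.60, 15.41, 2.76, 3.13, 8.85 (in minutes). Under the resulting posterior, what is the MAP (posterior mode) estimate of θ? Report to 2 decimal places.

A Pareto(scale x_m, shape k) prior on the upper bound θ of Uniform(0, θ) is conjugate: posterior is Pareto(max(x_m, max xᵢ), k + n).
Sample maximum = 19.60; prior scale x_m = 13.0 → posterior scale = max = 19.60.
Posterior shape = 4.7 + 6 = 10.7.
The Pareto density is decreasing on [x_m, ∞), so the mode is x_m = 19.60.

19.60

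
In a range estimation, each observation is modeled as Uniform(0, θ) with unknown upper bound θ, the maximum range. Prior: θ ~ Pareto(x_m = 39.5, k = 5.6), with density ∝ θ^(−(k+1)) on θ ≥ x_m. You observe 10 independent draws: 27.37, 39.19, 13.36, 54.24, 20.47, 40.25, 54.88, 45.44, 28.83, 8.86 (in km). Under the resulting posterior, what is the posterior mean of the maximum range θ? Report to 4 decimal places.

58.6389

A Pareto(scale x_m, shape k) prior on the upper bound θ of Uniform(0, θ) is conjugate: posterior is Pareto(max(x_m, max xᵢ), k + n).
Sample maximum = 54.88; prior scale x_m = 39.5 → posterior scale = max = 54.88.
Posterior shape = 5.6 + 10 = 15.6.
E[θ|data] = k·x_m/(k−1) = 15.6·54.88/14.6 = 58.6389.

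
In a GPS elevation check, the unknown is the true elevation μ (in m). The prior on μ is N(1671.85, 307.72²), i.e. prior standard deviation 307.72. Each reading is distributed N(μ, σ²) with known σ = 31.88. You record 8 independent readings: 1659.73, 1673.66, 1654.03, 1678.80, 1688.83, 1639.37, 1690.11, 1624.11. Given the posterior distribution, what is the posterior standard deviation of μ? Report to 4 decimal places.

For Normal data with known variance σ², a Normal(μ₀, σ₀²) prior on μ is conjugate. Posterior precision = 1/σ₀² + n/σ²; posterior mean is the precision-weighted average of μ₀ and x̄.
σ₀² = 307.72² = 94691.5984, σ² = 31.88² = 1016.3344; σ² + n·σ₀² = 1016.3344 + 8·94691.5984 = 758549.1216.
Posterior precision = 1/σ₀² + n/σ² = 1/94691.5984 + 8/1016.3344 = (σ² + n·σ₀²)/(σ₀²σ²) = 758549.1216/(94691.5984·1016.3344); posterior variance σₙ² = σ₀²σ²/(σ² + n·σ₀²) = 94691.5984·1016.3344/758549.1216 = 126.871584.
Posterior SD = √σₙ² = √(94691.5984·1016.3344/758549.1216) = 11.2637.

11.2637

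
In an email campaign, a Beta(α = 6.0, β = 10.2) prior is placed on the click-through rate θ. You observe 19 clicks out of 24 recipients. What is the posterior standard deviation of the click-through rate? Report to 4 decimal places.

0.0755

The Beta prior is conjugate to a Binomial/Bernoulli likelihood; the update adds successes to α and failures to β.
Posterior: Beta(α+k, β+n−k) = Beta(6.0+19, 10.2+5) = Beta(25.0, 15.2).
Var = αβ/((α+β)²(α+β+1)) = 25.0·15.2/(40.2²·41.2) = 0.00570735; SD = √0.00570735 = 0.0755.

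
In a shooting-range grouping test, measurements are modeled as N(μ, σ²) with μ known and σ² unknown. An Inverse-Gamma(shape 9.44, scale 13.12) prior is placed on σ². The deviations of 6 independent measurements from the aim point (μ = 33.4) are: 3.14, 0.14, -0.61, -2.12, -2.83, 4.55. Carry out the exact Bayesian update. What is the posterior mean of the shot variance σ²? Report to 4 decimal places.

With known mean μ and an Inverse-Gamma(α, β) prior on σ², the Normal likelihood is conjugate: posterior is Inv-Gamma(α + n/2, β + Σ(xᵢ−μ)²/2).
Σ(xᵢ−μ)² = (3.14)² + (0.14)² + (-0.61)² + (-2.12)² + (-2.83)² + (4.55)² = 43.4571.
Posterior: Inv-Gamma(9.44 + 6/2, 13.12 + 43.4571/2) = Inv-Gamma(12.44, 34.84855).
E[σ²|data] = β/(α−1) = 34.84855/11.44 = 3.0462.

3.0462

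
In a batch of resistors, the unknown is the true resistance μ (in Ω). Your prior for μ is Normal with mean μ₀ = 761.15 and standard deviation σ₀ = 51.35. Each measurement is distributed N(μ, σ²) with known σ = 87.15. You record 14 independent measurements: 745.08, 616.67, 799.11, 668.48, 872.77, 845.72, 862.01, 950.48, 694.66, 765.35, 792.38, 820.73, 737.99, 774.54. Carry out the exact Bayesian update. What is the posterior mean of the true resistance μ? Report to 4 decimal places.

778.3220

For Normal data with known variance σ², a Normal(μ₀, σ₀²) prior on μ is conjugate. Posterior precision = 1/σ₀² + n/σ²; posterior mean is the precision-weighted average of μ₀ and x̄.
Σxᵢ = 745.08 + 616.67 + 799.11 + 668.48 + 872.77 + 845.72 + 862.01 + 950.48 + 694.66 + 765.35 + 792.38 + 820.73 + 737.99 + 774.54 = 10945.97, so n·x̄ = 10945.97.
σ₀² = 51.35² = 2636.8225, σ² = 87.15² = 7595.1225; σ² + n·σ₀² = 7595.1225 + 14·2636.8225 = 44510.6375.
Posterior mean = (μ₀/σ₀² + n·x̄/σ²)/(1/σ₀² + n/σ²) = (σ²·μ₀ + σ₀²·n·x̄)/(σ² + n·σ₀²) = (7595.1225·761.15 + 2636.8225·10945.97)/44510.6375 = 34643607.4712/44510.6375 = 778.3220.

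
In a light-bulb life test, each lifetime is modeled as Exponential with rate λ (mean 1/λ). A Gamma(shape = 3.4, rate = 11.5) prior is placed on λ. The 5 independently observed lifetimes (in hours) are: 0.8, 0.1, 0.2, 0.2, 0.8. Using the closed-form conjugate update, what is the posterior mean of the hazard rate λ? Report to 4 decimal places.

0.6176

With a Gamma(shape α, rate β) prior on the exponential rate λ, the posterior after n observations with total T = Σxᵢ is Gamma(α+n, β+T).
Sum of observations T = 2.1 hours; n = 5.
Posterior: Gamma(3.4+5, 11.5+2.1) = Gamma(8.4, 13.6).
Posterior mean of λ = α/β = 8.4/13.6 = 0.6176.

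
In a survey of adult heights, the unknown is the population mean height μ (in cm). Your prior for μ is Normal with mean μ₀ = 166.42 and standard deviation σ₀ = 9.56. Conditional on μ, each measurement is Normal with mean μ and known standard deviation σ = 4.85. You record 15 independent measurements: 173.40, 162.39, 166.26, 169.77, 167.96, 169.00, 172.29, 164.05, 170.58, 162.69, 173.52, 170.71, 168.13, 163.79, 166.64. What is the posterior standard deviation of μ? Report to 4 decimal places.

For Normal data with known variance σ², a Normal(μ₀, σ₀²) prior on μ is conjugate. Posterior precision = 1/σ₀² + n/σ²; posterior mean is the precision-weighted average of μ₀ and x̄.
σ₀² = 9.56² = 91.3936, σ² = 4.85² = 23.5225; σ² + n·σ₀² = 23.5225 + 15·91.3936 = 1394.4265.
Posterior precision = 1/σ₀² + n/σ² = 1/91.3936 + 15/23.5225 = (σ² + n·σ₀²)/(σ₀²σ²) = 1394.4265/(91.3936·23.5225); posterior variance σₙ² = σ₀²σ²/(σ² + n·σ₀²) = 91.3936·23.5225/1394.4265 = 1.541713.
Posterior SD = √σₙ² = √(91.3936·23.5225/1394.4265) = 1.2417.

1.2417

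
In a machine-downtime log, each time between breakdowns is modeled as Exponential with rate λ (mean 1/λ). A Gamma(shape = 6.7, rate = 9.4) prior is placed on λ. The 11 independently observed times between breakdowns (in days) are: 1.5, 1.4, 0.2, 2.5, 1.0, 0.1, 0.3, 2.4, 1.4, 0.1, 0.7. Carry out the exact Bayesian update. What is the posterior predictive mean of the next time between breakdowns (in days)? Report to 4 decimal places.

With a Gamma(shape α, rate β) prior on the exponential rate λ, the posterior after n observations with total T = Σxᵢ is Gamma(α+n, β+T).
Sum of observations T = 11.6 days; n = 11.
Posterior: Gamma(6.7+11, 9.4+11.6) = Gamma(17.7, 21.0).
The predictive distribution for the next observation is Lomax; its mean is β/(α−1) = 21.0/16.7 = 1.2575.

1.2575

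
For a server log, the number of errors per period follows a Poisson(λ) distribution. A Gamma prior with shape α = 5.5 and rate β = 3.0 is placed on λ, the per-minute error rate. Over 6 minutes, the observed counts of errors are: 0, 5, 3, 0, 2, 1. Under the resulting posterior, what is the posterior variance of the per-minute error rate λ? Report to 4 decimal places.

With a Gamma(shape α, rate β) prior, the Poisson likelihood is conjugate: the posterior is Gamma(α + ΣXᵢ, β + n).
Sum of counts S = 11 over n = 6 minutes.
Posterior: Gamma(α+S, β+n) = Gamma(5.5+11, 3.0+6) = Gamma(16.5, 9.0).
Var = α/β² = 16.5/9.0² = 0.2037.

0.2037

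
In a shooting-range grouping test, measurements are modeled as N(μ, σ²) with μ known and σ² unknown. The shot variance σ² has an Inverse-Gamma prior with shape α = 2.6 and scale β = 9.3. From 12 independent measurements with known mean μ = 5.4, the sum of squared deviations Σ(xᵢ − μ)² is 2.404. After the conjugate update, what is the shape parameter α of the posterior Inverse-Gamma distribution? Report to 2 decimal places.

8.60

With known mean μ and an Inverse-Gamma(α, β) prior on σ², the Normal likelihood is conjugate: posterior is Inv-Gamma(α + n/2, β + Σ(xᵢ−μ)²/2).
Posterior: Inv-Gamma(2.6 + 12/2, 9.3 + 2.404/2) = Inv-Gamma(8.60, 10.5020).
Posterior α = 8.60.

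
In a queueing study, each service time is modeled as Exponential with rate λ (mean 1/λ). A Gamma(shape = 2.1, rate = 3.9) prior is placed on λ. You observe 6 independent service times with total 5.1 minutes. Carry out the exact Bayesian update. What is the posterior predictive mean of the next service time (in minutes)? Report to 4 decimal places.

With a Gamma(shape α, rate β) prior on the exponential rate λ, the posterior after n observations with total T = Σxᵢ is Gamma(α+n, β+T).
Posterior: Gamma(2.1+6, 3.9+5.1) = Gamma(8.1, 9.0).
The predictive distribution for the next observation is Lomax; its mean is β/(α−1) = 9.0/7.1 = 1.2676.

1.2676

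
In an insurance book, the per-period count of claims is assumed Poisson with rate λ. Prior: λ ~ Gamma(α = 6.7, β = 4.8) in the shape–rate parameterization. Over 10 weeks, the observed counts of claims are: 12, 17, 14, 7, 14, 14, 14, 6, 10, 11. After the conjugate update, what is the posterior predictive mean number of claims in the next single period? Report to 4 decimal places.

8.4932

With a Gamma(shape α, rate β) prior, the Poisson likelihood is conjugate: the posterior is Gamma(α + ΣXᵢ, β + n).
Sum of counts S = 119 over n = 10 weeks.
Posterior: Gamma(α+S, β+n) = Gamma(6.7+119, 4.8+10) = Gamma(125.7, 14.8).
The predictive distribution for one future period is NegBinom with mean α/β = 8.4932.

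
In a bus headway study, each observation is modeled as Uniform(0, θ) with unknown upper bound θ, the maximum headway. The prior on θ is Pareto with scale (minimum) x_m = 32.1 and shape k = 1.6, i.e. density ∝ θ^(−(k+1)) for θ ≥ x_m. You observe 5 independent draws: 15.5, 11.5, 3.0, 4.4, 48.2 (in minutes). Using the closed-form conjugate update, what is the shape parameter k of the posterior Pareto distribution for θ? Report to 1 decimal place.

A Pareto(scale x_m, shape k) prior on the upper bound θ of Uniform(0, θ) is conjugate: posterior is Pareto(max(x_m, max xᵢ), k + n).
Sample maximum = 48.2; prior scale x_m = 32.1 → posterior scale = max = 48.2.
Posterior shape = 1.6 + 5 = 6.6.
Posterior shape k = 6.6.

6.6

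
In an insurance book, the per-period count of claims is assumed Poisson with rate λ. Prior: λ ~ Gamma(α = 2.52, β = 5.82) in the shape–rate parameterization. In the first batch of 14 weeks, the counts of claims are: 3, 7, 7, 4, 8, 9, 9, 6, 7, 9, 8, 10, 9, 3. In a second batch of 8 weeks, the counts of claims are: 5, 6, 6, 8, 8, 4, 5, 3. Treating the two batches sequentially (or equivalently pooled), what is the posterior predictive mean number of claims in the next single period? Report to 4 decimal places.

5.2667

With a Gamma(shape α, rate β) prior, the Poisson likelihood is conjugate: the posterior is Gamma(α + ΣXᵢ, β + n).
Batch 1: sum of counts S = 99 over n = 14 weeks.
After batch 1: Gamma(α+S, β+n) = Gamma(2.52+99, 5.82+14) = Gamma(101.52, 19.82).
Batch 2: sum of counts S = 45 over n = 8 weeks.
After batch 2: Gamma(α+S, β+n) = Gamma(101.52+45, 19.82+8) = Gamma(146.52, 27.82).
The predictive distribution for one future period is NegBinom with mean α/β = 5.2667.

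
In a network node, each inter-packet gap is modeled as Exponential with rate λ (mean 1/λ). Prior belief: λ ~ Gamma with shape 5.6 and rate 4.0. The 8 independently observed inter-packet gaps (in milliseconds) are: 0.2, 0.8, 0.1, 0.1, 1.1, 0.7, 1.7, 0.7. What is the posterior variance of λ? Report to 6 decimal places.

0.153916

With a Gamma(shape α, rate β) prior on the exponential rate λ, the posterior after n observations with total T = Σxᵢ is Gamma(α+n, β+T).
Sum of observations T = 5.4 milliseconds; n = 8.
Posterior: Gamma(5.6+8, 4.0+5.4) = Gamma(13.6, 9.4).
Var = α/β² = 0.153916.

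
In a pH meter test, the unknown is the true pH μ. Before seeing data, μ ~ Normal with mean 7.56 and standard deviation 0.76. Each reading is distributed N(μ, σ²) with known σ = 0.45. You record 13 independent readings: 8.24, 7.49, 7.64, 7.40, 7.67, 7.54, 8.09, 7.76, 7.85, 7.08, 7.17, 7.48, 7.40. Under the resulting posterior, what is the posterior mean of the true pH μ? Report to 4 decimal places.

For Normal data with known variance σ², a Normal(μ₀, σ₀²) prior on μ is conjugate. Posterior precision = 1/σ₀² + n/σ²; posterior mean is the precision-weighted average of μ₀ and x̄.
Σxᵢ = 8.24 + 7.49 + 7.64 + 7.40 + 7.67 + 7.54 + 8.09 + 7.76 + 7.85 + 7.08 + 7.17 + 7.48 + 7.40 = 98.81, so n·x̄ = 98.81.
σ₀² = 0.76² = 0.5776, σ² = 0.45² = 0.2025; σ² + n·σ₀² = 0.2025 + 13·0.5776 = 7.7113.
Posterior mean = (μ₀/σ₀² + n·x̄/σ²)/(1/σ₀² + n/σ²) = (σ²·μ₀ + σ₀²·n·x̄)/(σ² + n·σ₀²) = (0.2025·7.56 + 0.5776·98.81)/7.7113 = 58.603556/7.7113 = 7.5997.

7.5997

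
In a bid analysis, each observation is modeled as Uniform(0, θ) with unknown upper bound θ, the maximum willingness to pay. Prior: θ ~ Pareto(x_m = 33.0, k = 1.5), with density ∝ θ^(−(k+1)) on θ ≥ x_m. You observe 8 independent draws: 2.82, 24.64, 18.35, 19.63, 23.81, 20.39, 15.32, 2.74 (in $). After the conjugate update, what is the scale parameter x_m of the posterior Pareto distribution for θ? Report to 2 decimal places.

33.00

A Pareto(scale x_m, shape k) prior on the upper bound θ of Uniform(0, θ) is conjugate: posterior is Pareto(max(x_m, max xᵢ), k + n).
Sample maximum = 24.64; prior scale x_m = 33.0 → posterior scale = max = 33.00.
Posterior shape = 1.5 + 8 = 9.5.
Posterior scale x_m = 33.00.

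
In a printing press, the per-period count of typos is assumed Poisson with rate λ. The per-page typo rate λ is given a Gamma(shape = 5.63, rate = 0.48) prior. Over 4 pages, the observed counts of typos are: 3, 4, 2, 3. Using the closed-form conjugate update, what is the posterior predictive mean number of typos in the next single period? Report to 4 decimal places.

With a Gamma(shape α, rate β) prior, the Poisson likelihood is conjugate: the posterior is Gamma(α + ΣXᵢ, β + n).
Sum of counts S = 12 over n = 4 pages.
Posterior: Gamma(α+S, β+n) = Gamma(5.63+12, 0.48+4) = Gamma(17.63, 4.48).
The predictive distribution for one future period is NegBinom with mean α/β = 3.9353.

3.9353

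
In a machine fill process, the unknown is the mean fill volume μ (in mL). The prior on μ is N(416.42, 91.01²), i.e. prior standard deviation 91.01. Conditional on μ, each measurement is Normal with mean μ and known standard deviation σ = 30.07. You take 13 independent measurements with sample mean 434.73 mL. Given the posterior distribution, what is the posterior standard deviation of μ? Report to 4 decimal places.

8.3051

For Normal data with known variance σ², a Normal(μ₀, σ₀²) prior on μ is conjugate. Posterior precision = 1/σ₀² + n/σ²; posterior mean is the precision-weighted average of μ₀ and x̄.
σ₀² = 91.01² = 8282.8201, σ² = 30.07² = 904.2049; σ² + n·σ₀² = 904.2049 + 13·8282.8201 = 108580.8662.
Posterior precision = 1/σ₀² + n/σ² = 1/8282.8201 + 13/904.2049 = (σ² + n·σ₀²)/(σ₀²σ²) = 108580.8662/(8282.8201·904.2049); posterior variance σₙ² = σ₀²σ²/(σ² + n·σ₀²) = 8282.8201·904.2049/108580.8662 = 68.975012.
Posterior SD = √σₙ² = √(8282.8201·904.2049/108580.8662) = 8.3051.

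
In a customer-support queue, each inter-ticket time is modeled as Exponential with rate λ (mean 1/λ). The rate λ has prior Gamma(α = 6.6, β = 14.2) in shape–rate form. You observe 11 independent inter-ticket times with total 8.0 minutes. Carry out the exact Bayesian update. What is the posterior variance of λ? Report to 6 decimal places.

0.035711

With a Gamma(shape α, rate β) prior on the exponential rate λ, the posterior after n observations with total T = Σxᵢ is Gamma(α+n, β+T).
Posterior: Gamma(6.6+11, 14.2+8.0) = Gamma(17.6, 22.2).
Var = α/β² = 0.035711.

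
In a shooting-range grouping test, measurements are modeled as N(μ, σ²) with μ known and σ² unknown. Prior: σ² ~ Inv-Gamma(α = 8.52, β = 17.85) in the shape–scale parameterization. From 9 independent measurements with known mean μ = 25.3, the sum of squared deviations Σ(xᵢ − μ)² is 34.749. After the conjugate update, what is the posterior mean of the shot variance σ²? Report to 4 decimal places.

2.9305

With known mean μ and an Inverse-Gamma(α, β) prior on σ², the Normal likelihood is conjugate: posterior is Inv-Gamma(α + n/2, β + Σ(xᵢ−μ)²/2).
Posterior: Inv-Gamma(8.52 + 9/2, 17.85 + 34.749/2) = Inv-Gamma(13.02, 35.2245).
E[σ²|data] = β/(α−1) = 35.2245/12.02 = 2.9305.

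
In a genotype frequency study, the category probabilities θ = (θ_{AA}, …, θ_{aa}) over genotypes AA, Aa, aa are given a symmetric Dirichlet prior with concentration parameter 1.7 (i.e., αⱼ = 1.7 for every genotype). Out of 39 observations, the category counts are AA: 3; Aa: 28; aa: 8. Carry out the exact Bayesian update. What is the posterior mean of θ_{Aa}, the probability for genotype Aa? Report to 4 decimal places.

The Dirichlet prior is conjugate to the Multinomial likelihood: each posterior αⱼ = prior αⱼ + observed count nⱼ.
Posterior concentration: (4.7, 29.7, 9.7), total = 44.1.
E[θ_{Aa}|data] = α_{Aa}/Σα = 29.7/44.1 = 0.6735.

0.6735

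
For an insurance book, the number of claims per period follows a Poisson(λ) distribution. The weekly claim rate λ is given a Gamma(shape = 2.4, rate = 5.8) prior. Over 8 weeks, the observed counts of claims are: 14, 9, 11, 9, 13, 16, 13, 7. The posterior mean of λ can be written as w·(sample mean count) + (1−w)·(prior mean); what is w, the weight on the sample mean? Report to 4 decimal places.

With a Gamma(shape α, rate β) prior, the Poisson likelihood is conjugate: the posterior is Gamma(α + ΣXᵢ, β + n).
Posterior mean = (α₀+S)/(β₀+n) = [n/(β₀+n)]·(S/n) + [β₀/(β₀+n)]·(α₀/β₀), so only n and β₀ enter the weight.
Weight on data w = n/(β₀+n) = 8/(5.8+8) = 8/13.8 = 0.5797.

0.5797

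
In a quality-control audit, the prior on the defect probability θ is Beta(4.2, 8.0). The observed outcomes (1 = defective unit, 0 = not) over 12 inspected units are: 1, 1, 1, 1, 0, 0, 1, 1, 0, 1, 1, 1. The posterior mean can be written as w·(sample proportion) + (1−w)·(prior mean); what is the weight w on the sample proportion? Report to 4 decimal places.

0.4959

The Beta prior is conjugate to a Binomial/Bernoulli likelihood; the update adds successes to α and failures to β.
Posterior mean = (α₀+k)/(α₀+β₀+n) = [n/(α₀+β₀+n)]·(k/n) + [(α₀+β₀)/(α₀+β₀+n)]·α₀/(α₀+β₀), so only n and the prior enter the weight.
The weight on the data is w = n/(α₀+β₀+n) = 12/(4.2+8.0+12) = 12/24.2 = 0.4959.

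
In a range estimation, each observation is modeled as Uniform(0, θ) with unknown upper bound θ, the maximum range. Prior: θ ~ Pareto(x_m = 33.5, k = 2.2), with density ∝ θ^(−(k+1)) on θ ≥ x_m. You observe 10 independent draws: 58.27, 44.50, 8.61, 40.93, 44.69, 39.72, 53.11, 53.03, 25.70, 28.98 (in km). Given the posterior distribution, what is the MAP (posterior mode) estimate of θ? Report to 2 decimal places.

A Pareto(scale x_m, shape k) prior on the upper bound θ of Uniform(0, θ) is conjugate: posterior is Pareto(max(x_m, max xᵢ), k + n).
Sample maximum = 58.27; prior scale x_m = 33.5 → posterior scale = max = 58.27.
Posterior shape = 2.2 + 10 = 12.2.
The Pareto density is decreasing on [x_m, ∞), so the mode is x_m = 58.27.

58.27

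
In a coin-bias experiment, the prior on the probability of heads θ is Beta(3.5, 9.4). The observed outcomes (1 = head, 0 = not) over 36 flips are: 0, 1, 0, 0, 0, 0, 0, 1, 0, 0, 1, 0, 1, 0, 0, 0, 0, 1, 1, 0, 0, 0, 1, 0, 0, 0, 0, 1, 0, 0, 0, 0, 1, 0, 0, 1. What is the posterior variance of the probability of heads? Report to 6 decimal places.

The Beta prior is conjugate to a Binomial/Bernoulli likelihood; the update adds successes to α and failures to β.
Posterior: Beta(α+k, β+n−k) = Beta(3.5+10, 9.4+26) = Beta(13.5, 35.4).
Var = αβ/((α+β)²(α+β+1)) = 13.5·35.4/(48.9²·49.9) = 0.004005.

0.004005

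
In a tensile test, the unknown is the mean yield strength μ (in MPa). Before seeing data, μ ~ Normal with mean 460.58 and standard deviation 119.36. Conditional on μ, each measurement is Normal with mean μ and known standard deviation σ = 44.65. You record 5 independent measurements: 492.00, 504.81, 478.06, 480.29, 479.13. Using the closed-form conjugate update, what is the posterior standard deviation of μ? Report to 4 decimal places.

For Normal data with known variance σ², a Normal(μ₀, σ₀²) prior on μ is conjugate. Posterior precision = 1/σ₀² + n/σ²; posterior mean is the precision-weighted average of μ₀ and x̄.
σ₀² = 119.36² = 14246.8096, σ² = 44.65² = 1993.6225; σ² + n·σ₀² = 1993.6225 + 5·14246.8096 = 73227.6705.
Posterior precision = 1/σ₀² + n/σ² = 1/14246.8096 + 5/1993.6225 = (σ² + n·σ₀²)/(σ₀²σ²) = 73227.6705/(14246.8096·1993.6225); posterior variance σₙ² = σ₀²σ²/(σ² + n·σ₀²) = 14246.8096·1993.6225/73227.6705 = 387.869230.
Posterior SD = √σₙ² = √(14246.8096·1993.6225/73227.6705) = 19.6944.

19.6944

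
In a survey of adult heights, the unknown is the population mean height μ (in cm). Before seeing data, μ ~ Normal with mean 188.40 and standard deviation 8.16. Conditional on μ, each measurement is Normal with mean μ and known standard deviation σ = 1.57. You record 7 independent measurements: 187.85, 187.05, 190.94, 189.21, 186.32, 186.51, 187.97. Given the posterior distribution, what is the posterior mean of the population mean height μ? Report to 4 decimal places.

For Normal data with known variance σ², a Normal(μ₀, σ₀²) prior on μ is conjugate. Posterior precision = 1/σ₀² + n/σ²; posterior mean is the precision-weighted average of μ₀ and x̄.
Σxᵢ = 187.85 + 187.05 + 190.94 + 189.21 + 186.32 + 186.51 + 187.97 = 1315.85, so n·x̄ = 1315.85.
σ₀² = 8.16² = 66.5856, σ² = 1.57² = 2.4649; σ² + n·σ₀² = 2.4649 + 7·66.5856 = 468.5641.
Posterior mean = (μ₀/σ₀² + n·x̄/σ²)/(1/σ₀² + n/σ²) = (σ²·μ₀ + σ₀²·n·x̄)/(σ² + n·σ₀²) = (2.4649·188.40 + 66.5856·1315.85)/468.5641 = 88081.04892/468.5641 = 187.9808.

187.9808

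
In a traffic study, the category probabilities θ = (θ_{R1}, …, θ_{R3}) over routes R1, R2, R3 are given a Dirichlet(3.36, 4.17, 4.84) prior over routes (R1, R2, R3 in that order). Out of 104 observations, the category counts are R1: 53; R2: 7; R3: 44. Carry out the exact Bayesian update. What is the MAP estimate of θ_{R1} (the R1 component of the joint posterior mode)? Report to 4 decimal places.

The Dirichlet prior is conjugate to the Multinomial likelihood: each posterior αⱼ = prior αⱼ + observed count nⱼ.
Posterior concentration: (56.36, 11.17, 48.84), total = 116.37.
Joint mode component: (α_{R1}−1)/(Σα−K) = 55.36/113.37 = 0.4883.

0.4883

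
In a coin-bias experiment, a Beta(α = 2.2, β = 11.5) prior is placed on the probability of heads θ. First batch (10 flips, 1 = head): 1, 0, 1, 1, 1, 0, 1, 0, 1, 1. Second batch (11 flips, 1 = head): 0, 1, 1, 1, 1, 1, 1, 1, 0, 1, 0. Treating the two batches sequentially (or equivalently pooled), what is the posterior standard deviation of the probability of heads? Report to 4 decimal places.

0.0837

The Beta prior is conjugate to a Binomial/Bernoulli likelihood; the update adds successes to α and failures to β.
After batch 1: Beta(2.2+7, 11.5+3) = Beta(9.2, 14.5).
After batch 2: Beta(9.2+8, 14.5+3) = Beta(17.2, 17.5).
Var = αβ/((α+β)²(α+β+1)) = 17.2·17.5/(34.7²·35.7) = 0.00700228; SD = √0.00700228 = 0.0837.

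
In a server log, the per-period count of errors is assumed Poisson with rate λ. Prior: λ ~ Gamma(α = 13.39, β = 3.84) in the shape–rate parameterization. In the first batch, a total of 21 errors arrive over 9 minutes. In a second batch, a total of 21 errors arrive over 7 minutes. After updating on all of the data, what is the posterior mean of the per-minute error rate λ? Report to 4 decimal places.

2.7918

With a Gamma(shape α, rate β) prior, the Poisson likelihood is conjugate: the posterior is Gamma(α + ΣXᵢ, β + n).
After batch 1: Gamma(α+S, β+n) = Gamma(13.39+21, 3.84+9) = Gamma(34.39, 12.84).
After batch 2: Gamma(α+S, β+n) = Gamma(34.39+21, 12.84+7) = Gamma(55.39, 19.84).
Posterior mean = α/β = 55.39/19.84 = 2.7918.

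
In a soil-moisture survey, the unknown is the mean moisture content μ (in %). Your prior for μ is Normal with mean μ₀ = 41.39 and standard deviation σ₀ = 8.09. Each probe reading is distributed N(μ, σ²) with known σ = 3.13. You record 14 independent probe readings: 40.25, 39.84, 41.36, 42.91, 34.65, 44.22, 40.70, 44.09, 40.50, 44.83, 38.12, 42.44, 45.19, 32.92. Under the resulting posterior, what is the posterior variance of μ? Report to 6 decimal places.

For Normal data with known variance σ², a Normal(μ₀, σ₀²) prior on μ is conjugate. Posterior precision = 1/σ₀² + n/σ²; posterior mean is the precision-weighted average of μ₀ and x̄.
σ₀² = 8.09² = 65.4481, σ² = 3.13² = 9.7969; σ² + n·σ₀² = 9.7969 + 14·65.4481 = 926.0703.
Posterior precision = 1/σ₀² + n/σ² = 1/65.4481 + 14/9.7969 = (σ² + n·σ₀²)/(σ₀²σ²) = 926.0703/(65.4481·9.7969); posterior variance σₙ² = σ₀²σ²/(σ² + n·σ₀²) = 65.4481·9.7969/926.0703 = 0.692376.

0.692376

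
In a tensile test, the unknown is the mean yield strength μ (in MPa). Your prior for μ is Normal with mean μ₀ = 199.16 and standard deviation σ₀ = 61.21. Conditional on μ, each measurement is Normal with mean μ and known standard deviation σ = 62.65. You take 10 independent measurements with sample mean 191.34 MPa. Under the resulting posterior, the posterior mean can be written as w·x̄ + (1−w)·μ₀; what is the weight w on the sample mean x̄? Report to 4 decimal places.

0.9052

For Normal data with known variance σ², a Normal(μ₀, σ₀²) prior on μ is conjugate. Posterior precision = 1/σ₀² + n/σ²; posterior mean is the precision-weighted average of μ₀ and x̄.
σ₀² = 61.21² = 3746.6641, σ² = 62.65² = 3925.0225. Prior precision 1/σ₀² = 1/3746.6641; data precision n/σ² = 10/3925.0225.
w = (n/σ²)/(1/σ₀² + n/σ²) = n·σ₀²/(σ² + n·σ₀²) = 10·3746.6641/(3925.0225 + 10·3746.6641) = 37466.641/41391.6635 = 0.9052.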